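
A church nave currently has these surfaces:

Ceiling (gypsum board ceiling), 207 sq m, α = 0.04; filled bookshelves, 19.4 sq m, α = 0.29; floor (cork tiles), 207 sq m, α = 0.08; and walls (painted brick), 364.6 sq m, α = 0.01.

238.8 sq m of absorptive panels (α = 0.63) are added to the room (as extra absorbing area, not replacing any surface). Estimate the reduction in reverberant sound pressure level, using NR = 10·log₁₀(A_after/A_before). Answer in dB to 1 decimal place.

7.3 dB

Total absorption A_before = 207×0.04 + 19.4×0.29 + 207×0.08 + 364.6×0.01
  = 8.280 + 5.626 + 16.560 + 3.646 = 34.112 sq m sabins.
Treatment contributes 238.8·0.63 = 150.444 sabins.
New total A_after = 184.556 sabins.
NR = 10·log₁₀(184.556/34.112) = 7.3 dB.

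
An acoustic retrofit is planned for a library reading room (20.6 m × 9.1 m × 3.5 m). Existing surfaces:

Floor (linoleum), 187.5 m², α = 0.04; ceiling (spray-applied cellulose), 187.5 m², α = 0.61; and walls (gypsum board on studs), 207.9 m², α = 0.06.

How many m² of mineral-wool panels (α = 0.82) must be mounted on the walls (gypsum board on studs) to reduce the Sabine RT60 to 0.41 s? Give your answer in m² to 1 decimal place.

162.2

A₁ = Σ Sᵢαᵢ = 187.5·0.04 + 187.5·0.61 + 207.9·0.06 = 134.349 sabins.
Required A₂ = 0.161·656.11/0.41 = 257.643 sabins.
Absorption to add: 257.643 − 134.349 = 123.294 sabins.
Each m² of panel replacing the walls (gypsum board on studs) adds (0.82 − 0.06) = 0.76 sabins.
Panel area = 123.294 / 0.76 = 162.2 m².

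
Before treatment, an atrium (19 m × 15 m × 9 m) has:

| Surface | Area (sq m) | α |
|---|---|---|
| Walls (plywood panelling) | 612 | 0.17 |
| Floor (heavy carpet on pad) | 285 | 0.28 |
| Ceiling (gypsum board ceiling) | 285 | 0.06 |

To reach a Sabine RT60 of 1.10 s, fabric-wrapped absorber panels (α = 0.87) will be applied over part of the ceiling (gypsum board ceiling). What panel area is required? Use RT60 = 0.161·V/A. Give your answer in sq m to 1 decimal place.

215.4

Equivalent absorption area: A₁ = 612·0.17 + 285·0.28 + 285·0.06 = 200.940 sq m.
Required A₂ = 0.161·2565/1.10 = 375.423 sabins.
ΔA needed = 375.423 − 200.940 = 174.483 sabins.
Each sq m of panel replacing the ceiling (gypsum board ceiling) adds (0.87 − 0.06) = 0.81 sabins.
Area = ΔA/Δα = 174.483/0.81 = 215.4 sq m.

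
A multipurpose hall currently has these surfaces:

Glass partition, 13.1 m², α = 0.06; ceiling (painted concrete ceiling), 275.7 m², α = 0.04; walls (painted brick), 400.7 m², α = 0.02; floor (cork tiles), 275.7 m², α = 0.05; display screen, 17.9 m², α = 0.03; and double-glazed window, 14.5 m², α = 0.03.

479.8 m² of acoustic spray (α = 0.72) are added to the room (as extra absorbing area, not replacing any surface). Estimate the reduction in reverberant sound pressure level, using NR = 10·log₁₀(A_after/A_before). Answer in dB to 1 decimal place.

Equivalent absorption area: A_before = 13.1·0.06 + 275.7·0.04 + 400.7·0.02 + 275.7·0.05 + 17.9·0.03 + 14.5·0.03 = 34.585 m².
Added absorption = 479.8 × 0.72 = 345.456 sabins.
New total A_after = 380.041 sabins.
Reduction = 10 log₁₀(A_after/A_before) = 10 log₁₀(10.9886) = 10.4 dB.

10.4 dB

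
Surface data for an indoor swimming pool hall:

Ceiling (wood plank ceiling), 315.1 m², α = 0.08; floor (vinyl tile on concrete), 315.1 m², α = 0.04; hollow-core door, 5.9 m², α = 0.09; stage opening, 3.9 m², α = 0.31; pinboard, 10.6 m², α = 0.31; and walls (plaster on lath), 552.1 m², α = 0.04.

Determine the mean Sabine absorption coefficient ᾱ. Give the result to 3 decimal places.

0.054

Total surface area S = 1202.7 m².
A = 315.1·0.08 + 315.1·0.04 + 5.9·0.09 + 3.9·0.31 + 10.6·0.31 + 552.1·0.04 = 64.922 sabins.
ᾱ = A/S = 0.054.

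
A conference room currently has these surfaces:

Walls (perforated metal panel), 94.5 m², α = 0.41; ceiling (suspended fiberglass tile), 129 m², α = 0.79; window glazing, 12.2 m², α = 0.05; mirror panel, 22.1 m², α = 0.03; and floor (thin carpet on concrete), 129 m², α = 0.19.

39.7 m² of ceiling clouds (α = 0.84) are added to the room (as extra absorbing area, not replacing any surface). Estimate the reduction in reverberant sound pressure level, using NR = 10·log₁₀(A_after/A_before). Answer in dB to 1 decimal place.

Equivalent absorption area: A_before = 94.5·0.41 + 129·0.79 + 12.2·0.05 + 22.1·0.03 + 129·0.19 = 166.438 m².
Added absorption = 39.7 × 0.84 = 33.348 sabins.
New total A_after = 199.786 sabins.
Reduction = 10 log₁₀(A_after/A_before) = 10 log₁₀(1.2004) = 0.8 dB.

0.8 dB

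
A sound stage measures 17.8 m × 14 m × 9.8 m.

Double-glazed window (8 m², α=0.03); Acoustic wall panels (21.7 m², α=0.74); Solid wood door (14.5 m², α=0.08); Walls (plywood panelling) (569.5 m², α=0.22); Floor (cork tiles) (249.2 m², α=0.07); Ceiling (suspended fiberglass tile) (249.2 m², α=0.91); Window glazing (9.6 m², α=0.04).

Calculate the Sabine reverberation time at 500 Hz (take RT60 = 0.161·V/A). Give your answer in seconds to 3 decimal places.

1.015 s

Total absorption A = 8*0.03 + 21.7*0.74 + 14.5*0.08 + 569.5*0.22 + 249.2*0.07 + 249.2*0.91 + 9.6*0.04
  = 0.240 + 16.058 + 1.160 + 125.290 + 17.444 + 226.772 + 0.384 = 387.348 m² sabins.
V = 17.8·14·9.8 = 2442.16 m³.
Sabine: RT60 = 0.161 × 2442.16 / 387.348 = 1.015 s.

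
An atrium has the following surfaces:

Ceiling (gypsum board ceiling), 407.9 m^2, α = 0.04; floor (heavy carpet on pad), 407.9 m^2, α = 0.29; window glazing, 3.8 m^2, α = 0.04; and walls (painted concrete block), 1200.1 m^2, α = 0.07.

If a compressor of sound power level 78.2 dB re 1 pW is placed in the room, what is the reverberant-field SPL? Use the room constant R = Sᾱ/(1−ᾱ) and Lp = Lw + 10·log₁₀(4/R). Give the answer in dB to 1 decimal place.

60.3 dB

A = 218.766 sabins; S = 2019.7 m^2.
ᾱ = 0.1083, so room constant R = A/(1−ᾱ) = 245.336 m^2.
Lp = 78.2 + 10·log₁₀(4/245.336) = 78.2 + (-17.88) = 60.3 dB.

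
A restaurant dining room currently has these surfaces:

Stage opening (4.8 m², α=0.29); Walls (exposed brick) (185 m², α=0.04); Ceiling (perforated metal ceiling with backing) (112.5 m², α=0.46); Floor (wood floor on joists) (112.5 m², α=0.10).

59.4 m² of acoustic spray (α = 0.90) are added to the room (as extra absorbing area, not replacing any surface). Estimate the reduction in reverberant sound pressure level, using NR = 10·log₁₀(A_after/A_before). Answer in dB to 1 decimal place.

2.4 dB

Summing Sᵢαᵢ: 1.392 + 7.400 + 51.750 + 11.250 → A_before = 71.792 sabins.
Added absorption = 59.4 × 0.90 = 53.460 sabins.
A_after = 71.792 + 53.460 = 125.252 sabins.
NR = 10·log₁₀(125.252/71.792) = 2.4 dB.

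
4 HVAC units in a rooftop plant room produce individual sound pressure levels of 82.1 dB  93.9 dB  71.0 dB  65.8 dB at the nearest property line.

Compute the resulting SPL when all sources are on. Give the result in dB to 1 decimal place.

Σ 10^(Lᵢ/10) = 2.633e+09.
L_total = 10·log₁₀(2.633e+09) = 94.2 dB.

94.2 dB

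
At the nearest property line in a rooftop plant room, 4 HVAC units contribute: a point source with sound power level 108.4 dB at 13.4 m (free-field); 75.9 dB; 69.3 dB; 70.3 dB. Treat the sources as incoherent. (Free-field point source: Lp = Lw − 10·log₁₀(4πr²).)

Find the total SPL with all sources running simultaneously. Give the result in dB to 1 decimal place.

Source at 13.4 m: Lp = 108.4 − 10·log₁₀(4π·13.4²) = 108.4 − 10·log₁₀(2256.418) = 74.9 dB.
Sum in the linear (power) domain: Σ 10^(Lᵢ/10) = 10^(74.9/10) + 10^(75.9/10) + 10^(69.3/10) + 10^(70.3/10) = 8.903e+07.
Combined level = 10 log₁₀(8.903e+07) = 79.5 dB.

79.5 dB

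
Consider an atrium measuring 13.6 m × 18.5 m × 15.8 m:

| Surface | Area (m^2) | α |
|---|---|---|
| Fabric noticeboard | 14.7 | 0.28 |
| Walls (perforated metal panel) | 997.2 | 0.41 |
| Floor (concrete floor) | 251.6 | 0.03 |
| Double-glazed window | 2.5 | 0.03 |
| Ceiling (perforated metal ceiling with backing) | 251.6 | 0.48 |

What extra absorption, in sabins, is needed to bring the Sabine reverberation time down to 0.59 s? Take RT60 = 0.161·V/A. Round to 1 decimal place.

A₁ = Σ Sᵢαᵢ = 14.7·0.28 + 997.2·0.41 + 251.6·0.03 + 2.5·0.03 + 251.6·0.48 = 541.359 sabins.
V = 3975.28 m³. Required absorption A₂ = 0.161 × 3975.28 / 0.59 = 1084.780 sabins.
ΔA = A₂ − A₁ = 1084.780 − 541.359 = 543.4 sabins.

543.4 sabins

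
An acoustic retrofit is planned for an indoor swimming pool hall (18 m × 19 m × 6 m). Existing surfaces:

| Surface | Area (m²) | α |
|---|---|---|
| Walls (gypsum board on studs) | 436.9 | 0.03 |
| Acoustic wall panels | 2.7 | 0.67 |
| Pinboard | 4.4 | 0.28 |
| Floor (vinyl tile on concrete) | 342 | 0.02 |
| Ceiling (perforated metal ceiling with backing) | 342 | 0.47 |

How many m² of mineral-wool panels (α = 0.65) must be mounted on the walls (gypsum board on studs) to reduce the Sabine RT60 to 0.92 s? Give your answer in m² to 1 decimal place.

Total absorption A₁ = 436.9·0.03 + 2.7·0.67 + 4.4·0.28 + 342·0.02 + 342·0.47
  = 13.107 + 1.809 + 1.232 + 6.840 + 160.740 = 183.728 m² sabins.
V = 2052 m³. Target absorption A₂ = 0.161 × 2052 / 0.92 = 359.100 sabins.
ΔA needed = 359.100 − 183.728 = 175.372 sabins.
Each m² of panel replacing the walls (gypsum board on studs) adds (0.65 − 0.03) = 0.62 sabins.
Area = ΔA/Δα = 175.372/0.62 = 282.9 m².

282.9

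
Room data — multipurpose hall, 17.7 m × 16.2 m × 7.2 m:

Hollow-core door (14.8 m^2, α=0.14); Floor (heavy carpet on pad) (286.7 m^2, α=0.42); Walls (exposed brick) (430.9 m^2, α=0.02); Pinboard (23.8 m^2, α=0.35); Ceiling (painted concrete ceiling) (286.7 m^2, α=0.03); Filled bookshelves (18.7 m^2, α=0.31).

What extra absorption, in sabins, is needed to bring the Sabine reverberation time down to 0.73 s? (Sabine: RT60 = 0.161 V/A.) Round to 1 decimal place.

A₁ = Σ Sᵢαᵢ = 14.8*0.14 + 286.7*0.42 + 430.9*0.02 + 23.8*0.35 + 286.7*0.03 + 18.7*0.31 = 153.832 sabins.
Target A₂ = 0.161·2064.528/0.73 = 455.327 sabins (V = 2064.528 m³).
ΔA = A₂ − A₁ = 455.327 − 153.832 = 301.5 sabins.

301.5 sabins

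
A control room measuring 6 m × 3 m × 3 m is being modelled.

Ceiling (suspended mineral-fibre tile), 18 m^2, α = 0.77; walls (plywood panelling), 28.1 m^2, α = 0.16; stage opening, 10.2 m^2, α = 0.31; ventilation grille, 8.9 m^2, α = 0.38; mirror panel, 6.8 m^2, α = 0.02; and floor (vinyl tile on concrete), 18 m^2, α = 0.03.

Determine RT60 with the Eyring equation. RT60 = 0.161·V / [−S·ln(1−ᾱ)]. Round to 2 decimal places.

0.29 s

S = Σ Sᵢ = 90.0 m^2.
Absorption A = 18·0.77 + 28.1·0.16 + 10.2·0.31 + 8.9·0.38 + 6.8·0.02 + 18·0.03 = 25.576 sabins.
Mean coefficient ᾱ = A/S = 0.2842.
Eyring denominator: −S ln(1−ᾱ) = 30.092.
V = 6 × 3 × 3 = 54 m³.
T = 0.161·V/[−S·ln(1−ᾱ)] = 0.161·54/30.092 = 0.29 s.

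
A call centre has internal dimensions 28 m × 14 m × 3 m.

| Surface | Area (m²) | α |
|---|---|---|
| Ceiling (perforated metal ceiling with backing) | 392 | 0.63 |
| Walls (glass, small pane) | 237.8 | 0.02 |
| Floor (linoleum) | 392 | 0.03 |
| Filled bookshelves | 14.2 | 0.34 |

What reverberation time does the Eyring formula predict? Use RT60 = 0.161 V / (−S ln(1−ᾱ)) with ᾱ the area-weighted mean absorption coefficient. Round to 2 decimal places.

0.61 seconds

Total surface area S = 392 + 237.8 + 392 + 14.2 = 1036.0 m².
Absorption A = 392×0.63 + 237.8×0.02 + 392×0.03 + 14.2×0.34 = 268.304 sabins.
ᾱ = 268.304 / 1036.0 = 0.2590.
Eyring denominator: −S ln(1−ᾱ) = 310.546.
V = 28 × 14 × 3 = 1176 m³.
T = 0.161·V/[−S·ln(1−ᾱ)] = 0.161·1176/310.546 = 0.61 s.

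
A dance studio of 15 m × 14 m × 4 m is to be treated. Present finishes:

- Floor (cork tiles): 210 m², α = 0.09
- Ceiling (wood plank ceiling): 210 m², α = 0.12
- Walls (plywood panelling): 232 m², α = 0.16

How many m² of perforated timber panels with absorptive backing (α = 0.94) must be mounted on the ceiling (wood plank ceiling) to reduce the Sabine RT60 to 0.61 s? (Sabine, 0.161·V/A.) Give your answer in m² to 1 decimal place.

171.3

Total absorption A₁ = 210·0.09 + 210·0.12 + 232·0.16
  = 18.900 + 25.200 + 37.120 = 81.220 m² sabins.
V = 840 m³. Target absorption A₂ = 0.161 × 840 / 0.61 = 221.705 sabins.
ΔA needed = 221.705 − 81.220 = 140.485 sabins.
Each m² of panel replacing the ceiling (wood plank ceiling) adds (0.94 − 0.12) = 0.82 sabins.
Panel area = 140.485 / 0.82 = 171.3 m².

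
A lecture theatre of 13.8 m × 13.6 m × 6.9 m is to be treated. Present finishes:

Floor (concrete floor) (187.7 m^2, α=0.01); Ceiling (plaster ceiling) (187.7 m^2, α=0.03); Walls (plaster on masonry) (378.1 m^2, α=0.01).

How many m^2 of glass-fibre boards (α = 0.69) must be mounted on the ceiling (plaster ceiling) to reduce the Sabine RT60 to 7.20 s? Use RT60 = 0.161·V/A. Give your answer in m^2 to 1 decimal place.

26.8

Summing Sᵢαᵢ: 1.877 + 5.631 + 3.781 → A₁ = 11.289 sabins.
Required A₂ = 0.161·1294.992/7.20 = 28.957 sabins.
ΔA needed = 28.957 − 11.289 = 17.668 sabins.
Net gain per m^2: Δα = 0.69 − 0.03 = 0.66.
Panel area = 17.668 / 0.66 = 26.8 m^2.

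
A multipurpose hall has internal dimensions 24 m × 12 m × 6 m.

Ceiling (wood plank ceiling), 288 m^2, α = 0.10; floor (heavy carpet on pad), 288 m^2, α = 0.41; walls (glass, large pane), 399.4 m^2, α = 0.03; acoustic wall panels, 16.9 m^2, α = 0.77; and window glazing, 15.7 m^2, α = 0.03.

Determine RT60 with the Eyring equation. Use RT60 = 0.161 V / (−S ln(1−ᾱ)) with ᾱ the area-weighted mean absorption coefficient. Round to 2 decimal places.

S = Σ Sᵢ = 1008.0 m^2.
Σ(Sᵢαᵢ) = 288·0.10 + 288·0.41 + 399.4·0.03 + 16.9·0.77 + 15.7·0.03 = 172.346.
Mean coefficient ᾱ = A/S = 0.1710.
−S·ln(1−ᾱ) = −1008.0 × ln(1 − 0.1710) = 189.035.
V = 24 × 12 × 6 = 1728 m³.
RT60 = 0.161 × 1728 / 189.035 = 1.47 s.

1.47 sec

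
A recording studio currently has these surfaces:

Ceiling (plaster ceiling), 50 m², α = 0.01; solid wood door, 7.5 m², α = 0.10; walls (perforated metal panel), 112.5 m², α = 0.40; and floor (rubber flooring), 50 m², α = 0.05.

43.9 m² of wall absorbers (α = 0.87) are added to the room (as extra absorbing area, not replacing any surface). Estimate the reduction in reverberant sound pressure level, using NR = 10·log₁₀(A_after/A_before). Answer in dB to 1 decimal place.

2.5 dB

Total absorption A_before = 50×0.01 + 7.5×0.10 + 112.5×0.40 + 50×0.05
  = 0.500 + 0.750 + 45.000 + 2.500 = 48.750 m² sabins.
Treatment contributes 43.9·0.87 = 38.193 sabins.
A_after = 48.750 + 38.193 = 86.943 sabins.
Reduction = 10 log₁₀(A_after/A_before) = 10 log₁₀(1.7834) = 2.5 dB.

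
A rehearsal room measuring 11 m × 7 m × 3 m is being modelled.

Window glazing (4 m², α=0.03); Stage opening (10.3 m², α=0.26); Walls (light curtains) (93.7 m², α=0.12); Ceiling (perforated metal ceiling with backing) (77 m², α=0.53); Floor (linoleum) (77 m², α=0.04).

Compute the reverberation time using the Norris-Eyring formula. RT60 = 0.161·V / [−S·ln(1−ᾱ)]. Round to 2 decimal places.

0.57 sec

S = Σ Sᵢ = 262.0 m².
Σ(Sᵢαᵢ) = 4×0.03 + 10.3×0.26 + 93.7×0.12 + 77×0.53 + 77×0.04 = 57.932.
Mean coefficient ᾱ = A/S = 0.2211.
−S·ln(1−ᾱ) = −262.0 × ln(1 − 0.2211) = 65.467.
V = 11 × 7 × 3 = 231 m³.
RT60 = 0.161 × 231 / 65.467 = 0.57 s.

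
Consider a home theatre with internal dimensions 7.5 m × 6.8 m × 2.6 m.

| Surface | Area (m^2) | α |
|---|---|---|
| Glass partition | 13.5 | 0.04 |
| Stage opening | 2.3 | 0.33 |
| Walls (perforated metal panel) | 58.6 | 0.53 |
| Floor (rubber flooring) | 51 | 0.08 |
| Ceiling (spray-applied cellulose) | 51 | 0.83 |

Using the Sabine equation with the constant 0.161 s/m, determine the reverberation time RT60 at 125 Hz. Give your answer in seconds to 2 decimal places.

0.27 sec

Equivalent absorption area: A = 13.5×0.04 + 2.3×0.33 + 58.6×0.53 + 51×0.08 + 51×0.83 = 78.767 m^2.
V = 7.5·6.8·2.6 = 132.6 m³.
T = 0.161 V/A = 0.161·132.6/78.767 = 0.27 s.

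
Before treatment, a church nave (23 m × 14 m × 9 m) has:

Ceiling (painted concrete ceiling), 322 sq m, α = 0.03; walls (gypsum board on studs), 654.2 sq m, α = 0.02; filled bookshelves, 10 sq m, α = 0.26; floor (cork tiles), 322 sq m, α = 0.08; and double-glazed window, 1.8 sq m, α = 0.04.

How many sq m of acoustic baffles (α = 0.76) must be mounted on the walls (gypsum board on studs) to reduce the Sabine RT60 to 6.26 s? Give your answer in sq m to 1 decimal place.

Summing Sᵢαᵢ: 9.660 + 13.084 + 2.600 + 25.760 + 0.072 → A₁ = 51.176 sabins.
Required A₂ = 0.161·2898/6.26 = 74.533 sabins.
Absorption to add: 74.533 − 51.176 = 23.357 sabins.
Each sq m of panel replacing the walls (gypsum board on studs) adds (0.76 − 0.02) = 0.74 sabins.
Panel area = 23.357 / 0.74 = 31.6 sq m.

31.6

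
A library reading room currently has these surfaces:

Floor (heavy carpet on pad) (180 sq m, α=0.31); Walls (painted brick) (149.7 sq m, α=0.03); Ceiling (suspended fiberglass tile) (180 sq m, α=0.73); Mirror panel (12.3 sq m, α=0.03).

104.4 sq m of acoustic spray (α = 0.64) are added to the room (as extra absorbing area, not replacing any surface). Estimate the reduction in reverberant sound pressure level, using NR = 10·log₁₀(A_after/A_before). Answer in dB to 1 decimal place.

A_before = Σ Sᵢαᵢ = 180*0.31 + 149.7*0.03 + 180*0.73 + 12.3*0.03 = 192.060 sabins.
Treatment contributes 104.4·0.64 = 66.816 sabins.
New total A_after = 258.876 sabins.
NR = 10·log₁₀(258.876/192.060) = 1.3 dB.

1.3 dB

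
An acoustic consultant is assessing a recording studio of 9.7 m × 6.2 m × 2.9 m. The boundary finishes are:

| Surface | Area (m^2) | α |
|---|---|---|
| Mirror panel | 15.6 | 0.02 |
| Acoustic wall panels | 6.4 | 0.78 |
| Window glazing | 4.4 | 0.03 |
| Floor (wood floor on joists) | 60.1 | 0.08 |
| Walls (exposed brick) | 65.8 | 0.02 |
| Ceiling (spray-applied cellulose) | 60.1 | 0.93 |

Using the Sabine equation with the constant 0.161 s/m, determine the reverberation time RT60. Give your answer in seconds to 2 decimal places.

0.42 s

A = Σ Sᵢαᵢ = 15.6·0.02 + 6.4·0.78 + 4.4·0.03 + 60.1·0.08 + 65.8·0.02 + 60.1·0.93 = 67.453 sabins.
Room volume: 174.406 m³.
RT60 = 0.161 · V / A = 0.161 × 174.406 / 67.453 = 0.42 s.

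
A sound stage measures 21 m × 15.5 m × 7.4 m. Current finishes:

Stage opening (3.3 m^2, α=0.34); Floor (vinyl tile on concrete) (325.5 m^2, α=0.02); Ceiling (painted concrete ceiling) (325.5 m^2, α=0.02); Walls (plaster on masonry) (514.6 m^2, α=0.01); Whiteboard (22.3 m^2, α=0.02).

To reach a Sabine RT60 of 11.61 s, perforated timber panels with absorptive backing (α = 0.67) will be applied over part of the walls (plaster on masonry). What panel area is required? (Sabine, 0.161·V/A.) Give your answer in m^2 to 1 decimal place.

Summing Sᵢαᵢ: 1.122 + 6.510 + 6.510 + 5.146 + 0.446 → A₁ = 19.734 sabins.
V = 2408.7 m³. Target absorption A₂ = 0.161 × 2408.7 / 11.61 = 33.402 sabins.
Absorption to add: 33.402 − 19.734 = 13.668 sabins.
Each m^2 of panel replacing the walls (plaster on masonry) adds (0.67 − 0.01) = 0.66 sabins.
Panel area = 13.668 / 0.66 = 20.7 m^2.

20.7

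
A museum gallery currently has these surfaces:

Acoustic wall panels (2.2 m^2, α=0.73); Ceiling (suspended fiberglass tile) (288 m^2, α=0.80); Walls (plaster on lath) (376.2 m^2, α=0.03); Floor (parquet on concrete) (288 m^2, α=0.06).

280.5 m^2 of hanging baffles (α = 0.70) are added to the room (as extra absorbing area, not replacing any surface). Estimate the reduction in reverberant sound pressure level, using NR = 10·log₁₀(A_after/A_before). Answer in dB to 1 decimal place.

Total absorption A_before = 2.2×0.73 + 288×0.80 + 376.2×0.03 + 288×0.06
  = 1.606 + 230.400 + 11.286 + 17.280 = 260.572 m^2 sabins.
Added absorption = 280.5 × 0.70 = 196.350 sabins.
New total A_after = 456.922 sabins.
Reduction = 10 log₁₀(A_after/A_before) = 10 log₁₀(1.7535) = 2.4 dB.

2.4 dB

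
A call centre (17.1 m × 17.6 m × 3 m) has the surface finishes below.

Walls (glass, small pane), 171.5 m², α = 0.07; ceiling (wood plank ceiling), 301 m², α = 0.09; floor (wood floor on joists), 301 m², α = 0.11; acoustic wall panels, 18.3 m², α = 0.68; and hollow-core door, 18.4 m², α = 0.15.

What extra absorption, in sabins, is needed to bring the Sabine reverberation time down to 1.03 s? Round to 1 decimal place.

53.7 sabins

Total absorption A₁ = 171.5×0.07 + 301×0.09 + 301×0.11 + 18.3×0.68 + 18.4×0.15
  = 12.005 + 27.090 + 33.110 + 12.444 + 2.760 = 87.409 m² sabins.
V = 902.88 m³. Required absorption A₂ = 0.161 × 902.88 / 1.03 = 141.130 sabins.
ΔA = A₂ − A₁ = 141.130 − 87.409 = 53.7 sabins.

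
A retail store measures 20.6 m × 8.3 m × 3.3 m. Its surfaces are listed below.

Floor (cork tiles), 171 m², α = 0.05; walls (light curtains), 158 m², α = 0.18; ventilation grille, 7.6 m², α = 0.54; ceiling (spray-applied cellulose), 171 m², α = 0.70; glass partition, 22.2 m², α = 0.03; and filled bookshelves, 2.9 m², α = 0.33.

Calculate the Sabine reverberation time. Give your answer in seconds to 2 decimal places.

Equivalent absorption area: A = 171·0.05 + 158·0.18 + 7.6·0.54 + 171·0.70 + 22.2·0.03 + 2.9·0.33 = 162.417 m².
Room volume: 564.234 m³.
T = 0.161 V/A = 0.161·564.234/162.417 = 0.56 s.

0.56 s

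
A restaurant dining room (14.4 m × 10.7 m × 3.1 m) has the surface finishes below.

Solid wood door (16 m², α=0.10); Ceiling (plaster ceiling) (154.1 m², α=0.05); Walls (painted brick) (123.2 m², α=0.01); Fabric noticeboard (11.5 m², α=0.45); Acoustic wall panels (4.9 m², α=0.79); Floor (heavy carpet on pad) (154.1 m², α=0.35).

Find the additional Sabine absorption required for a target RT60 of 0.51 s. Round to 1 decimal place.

77.3 sabins

A₁ = Σ Sᵢαᵢ = 16·0.10 + 154.1·0.05 + 123.2·0.01 + 11.5·0.45 + 4.9·0.79 + 154.1·0.35 = 73.518 sabins.
For T = 0.51 s, need A₂ = 0.161·V/T = 0.161·477.648/0.51 = 150.787 sabins.
ΔA = A₂ − A₁ = 150.787 − 73.518 = 77.3 sabins.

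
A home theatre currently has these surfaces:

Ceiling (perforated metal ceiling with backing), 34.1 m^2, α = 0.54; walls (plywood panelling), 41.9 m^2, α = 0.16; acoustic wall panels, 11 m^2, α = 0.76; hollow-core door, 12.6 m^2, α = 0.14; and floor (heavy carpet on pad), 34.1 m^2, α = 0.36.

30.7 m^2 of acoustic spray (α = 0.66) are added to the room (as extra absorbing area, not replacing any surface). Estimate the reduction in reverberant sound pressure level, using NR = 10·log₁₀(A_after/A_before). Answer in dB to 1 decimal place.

1.5 dB

Equivalent absorption area: A_before = 34.1×0.54 + 41.9×0.16 + 11×0.76 + 12.6×0.14 + 34.1×0.36 = 47.518 m^2.
Treatment contributes 30.7·0.66 = 20.262 sabins.
New total A_after = 67.780 sabins.
NR = 10·log₁₀(67.780/47.518) = 1.5 dB.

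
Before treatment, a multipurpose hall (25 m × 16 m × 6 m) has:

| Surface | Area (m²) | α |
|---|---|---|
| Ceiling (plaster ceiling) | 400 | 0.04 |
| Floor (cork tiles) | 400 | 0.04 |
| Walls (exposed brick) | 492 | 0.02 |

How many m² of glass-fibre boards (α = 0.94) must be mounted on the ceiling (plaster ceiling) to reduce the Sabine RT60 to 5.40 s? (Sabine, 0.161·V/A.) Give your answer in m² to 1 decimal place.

A₁ = Σ Sᵢαᵢ = 400*0.04 + 400*0.04 + 492*0.02 = 41.840 sabins.
V = 2400 m³. Target absorption A₂ = 0.161 × 2400 / 5.40 = 71.556 sabins.
ΔA needed = 71.556 − 41.840 = 29.716 sabins.
Net gain per m²: Δα = 0.94 − 0.04 = 0.90.
Area = ΔA/Δα = 29.716/0.90 = 33.0 m².

33.0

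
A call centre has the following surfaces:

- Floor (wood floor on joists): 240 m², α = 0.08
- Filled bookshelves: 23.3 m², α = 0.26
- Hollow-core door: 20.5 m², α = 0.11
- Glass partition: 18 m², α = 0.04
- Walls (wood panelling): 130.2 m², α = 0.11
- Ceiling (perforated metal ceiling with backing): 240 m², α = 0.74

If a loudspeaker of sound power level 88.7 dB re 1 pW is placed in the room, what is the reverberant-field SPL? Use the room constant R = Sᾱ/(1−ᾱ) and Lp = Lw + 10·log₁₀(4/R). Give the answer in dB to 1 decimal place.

A = 220.155 sabins; S = 672.0 m².
ᾱ = 220.155/672.0 = 0.3276; R = Sᾱ/(1−ᾱ) = 220.155/(1−0.3276) = 327.417 m².
Lp = 88.7 + 10·log₁₀(4/327.417) = 88.7 + (-19.13) = 69.6 dB.

69.6 dB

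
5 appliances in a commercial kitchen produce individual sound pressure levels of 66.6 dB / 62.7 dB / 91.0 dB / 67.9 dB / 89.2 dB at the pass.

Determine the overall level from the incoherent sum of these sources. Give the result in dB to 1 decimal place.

93.2 dB

Converting to relative power and adding: 10^(66.6/10) + 10^(62.7/10) + 10^(91.0/10) + 10^(67.9/10) + 10^(89.2/10) = 2.103e+09.
L_total = 10·log₁₀(2.103e+09) = 93.2 dB.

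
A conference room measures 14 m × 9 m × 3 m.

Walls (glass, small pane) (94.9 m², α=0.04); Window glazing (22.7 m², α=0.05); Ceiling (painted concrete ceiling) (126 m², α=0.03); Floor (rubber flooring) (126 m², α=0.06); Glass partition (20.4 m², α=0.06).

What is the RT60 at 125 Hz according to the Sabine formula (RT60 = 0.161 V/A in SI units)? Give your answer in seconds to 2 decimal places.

Summing Sᵢαᵢ: 3.796 + 1.135 + 3.780 + 7.560 + 1.224 → A = 17.495 sabins.
V = 14·9·3 = 378 m³.
RT60 = 0.161 · V / A = 0.161 × 378 / 17.495 = 3.48 s.

3.48 sec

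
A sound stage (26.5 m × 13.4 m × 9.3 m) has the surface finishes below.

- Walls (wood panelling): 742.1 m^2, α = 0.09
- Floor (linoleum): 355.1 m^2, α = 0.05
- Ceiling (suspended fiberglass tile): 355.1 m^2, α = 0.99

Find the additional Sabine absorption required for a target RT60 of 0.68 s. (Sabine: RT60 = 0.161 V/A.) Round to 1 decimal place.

A₁ = Σ Sᵢαᵢ = 742.1·0.09 + 355.1·0.05 + 355.1·0.99 = 436.093 sabins.
Target A₂ = 0.161·3302.43/0.68 = 781.899 sabins (V = 3302.43 m³).
Shortfall: 781.899 − 436.093 = 345.8 sabins.

345.8 sabins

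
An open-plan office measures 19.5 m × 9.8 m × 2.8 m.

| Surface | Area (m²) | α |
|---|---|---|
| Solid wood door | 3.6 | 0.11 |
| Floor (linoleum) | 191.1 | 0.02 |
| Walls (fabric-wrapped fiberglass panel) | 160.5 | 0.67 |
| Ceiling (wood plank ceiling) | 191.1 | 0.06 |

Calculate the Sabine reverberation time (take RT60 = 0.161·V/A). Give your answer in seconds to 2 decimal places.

A = Σ Sᵢαᵢ = 3.6*0.11 + 191.1*0.02 + 160.5*0.67 + 191.1*0.06 = 123.219 sabins.
Room volume: 535.08 m³.
T = 0.161 V/A = 0.161·535.08/123.219 = 0.70 s.

0.70 s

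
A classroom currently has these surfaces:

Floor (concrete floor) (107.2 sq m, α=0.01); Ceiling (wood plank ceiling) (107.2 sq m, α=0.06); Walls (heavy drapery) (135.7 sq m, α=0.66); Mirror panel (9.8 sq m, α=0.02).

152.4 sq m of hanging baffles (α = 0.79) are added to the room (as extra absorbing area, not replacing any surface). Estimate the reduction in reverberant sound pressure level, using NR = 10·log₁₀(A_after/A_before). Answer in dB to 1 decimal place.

Equivalent absorption area: A_before = 107.2*0.01 + 107.2*0.06 + 135.7*0.66 + 9.8*0.02 = 97.262 sq m.
Added absorption = 152.4 × 0.79 = 120.396 sabins.
New total A_after = 217.658 sabins.
NR = 10·log₁₀(217.658/97.262) = 3.5 dB.

3.5 dB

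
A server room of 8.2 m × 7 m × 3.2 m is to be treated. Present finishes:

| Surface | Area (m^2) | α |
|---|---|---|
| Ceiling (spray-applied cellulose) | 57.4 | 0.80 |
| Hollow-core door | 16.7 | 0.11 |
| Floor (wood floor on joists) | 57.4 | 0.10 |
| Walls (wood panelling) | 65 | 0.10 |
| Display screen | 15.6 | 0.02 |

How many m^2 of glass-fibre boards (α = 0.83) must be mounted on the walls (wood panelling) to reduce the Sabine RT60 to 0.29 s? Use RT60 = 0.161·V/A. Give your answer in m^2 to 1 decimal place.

57.1

Summing Sᵢαᵢ: 45.920 + 1.837 + 5.740 + 6.500 + 0.312 → A₁ = 60.309 sabins.
V = 183.68 m³. Target absorption A₂ = 0.161 × 183.68 / 0.29 = 101.974 sabins.
ΔA needed = 101.974 − 60.309 = 41.665 sabins.
Net gain per m^2: Δα = 0.83 − 0.10 = 0.73.
Panel area = 41.665 / 0.73 = 57.1 m^2.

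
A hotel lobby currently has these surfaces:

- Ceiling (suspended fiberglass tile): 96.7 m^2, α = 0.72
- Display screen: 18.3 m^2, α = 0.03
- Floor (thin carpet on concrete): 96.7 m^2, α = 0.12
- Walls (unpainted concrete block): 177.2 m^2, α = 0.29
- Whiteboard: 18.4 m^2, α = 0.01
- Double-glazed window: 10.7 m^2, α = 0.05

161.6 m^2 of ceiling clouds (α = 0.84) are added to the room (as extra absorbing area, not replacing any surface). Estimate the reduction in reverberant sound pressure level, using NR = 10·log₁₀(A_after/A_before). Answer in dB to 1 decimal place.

Summing Sᵢαᵢ: 69.624 + 0.549 + 11.604 + 51.388 + 0.184 + 0.535 → A_before = 133.884 sabins.
Treatment contributes 161.6·0.84 = 135.744 sabins.
New total A_after = 269.628 sabins.
NR = 10·log₁₀(269.628/133.884) = 3.0 dB.

3.0 dB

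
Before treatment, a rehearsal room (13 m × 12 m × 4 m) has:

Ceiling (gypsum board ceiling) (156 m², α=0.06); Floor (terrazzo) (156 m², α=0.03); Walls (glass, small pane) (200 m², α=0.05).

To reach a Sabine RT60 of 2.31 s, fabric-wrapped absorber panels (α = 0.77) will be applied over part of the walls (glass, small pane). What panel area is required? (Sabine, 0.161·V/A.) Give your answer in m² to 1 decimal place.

27.0

Summing Sᵢαᵢ: 9.360 + 4.680 + 10.000 → A₁ = 24.040 sabins.
Required A₂ = 0.161·624/2.31 = 43.491 sabins.
Absorption to add: 43.491 − 24.040 = 19.451 sabins.
Each m² of panel replacing the walls (glass, small pane) adds (0.77 − 0.05) = 0.72 sabins.
Panel area = 19.451 / 0.72 = 27.0 m².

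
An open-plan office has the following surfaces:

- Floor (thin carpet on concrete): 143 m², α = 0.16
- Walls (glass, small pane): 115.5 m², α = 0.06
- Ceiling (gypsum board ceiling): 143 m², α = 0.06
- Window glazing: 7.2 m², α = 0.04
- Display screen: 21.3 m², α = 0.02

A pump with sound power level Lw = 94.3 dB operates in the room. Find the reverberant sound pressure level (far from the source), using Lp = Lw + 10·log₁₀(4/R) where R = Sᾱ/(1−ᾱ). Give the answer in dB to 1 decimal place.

84.0 dB

A = 39.104 sabins; S = 430.0 m².
ᾱ = 0.0909, so room constant R = A/(1−ᾱ) = 43.014 m².
Lp = Lw + 10 log₁₀(4/R) = 94.3 -10.32 = 84.0 dB.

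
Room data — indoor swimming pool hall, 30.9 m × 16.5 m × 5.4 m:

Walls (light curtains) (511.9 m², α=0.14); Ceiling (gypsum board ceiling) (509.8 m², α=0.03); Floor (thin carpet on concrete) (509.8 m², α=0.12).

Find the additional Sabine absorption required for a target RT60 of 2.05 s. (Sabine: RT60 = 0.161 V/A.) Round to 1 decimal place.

Summing Sᵢαᵢ: 71.666 + 15.294 + 61.176 → A₁ = 148.136 sabins.
V = 2753.19 m³. Required absorption A₂ = 0.161 × 2753.19 / 2.05 = 216.226 sabins.
ΔA = A₂ − A₁ = 216.226 − 148.136 = 68.1 sabins.

68.1 sabins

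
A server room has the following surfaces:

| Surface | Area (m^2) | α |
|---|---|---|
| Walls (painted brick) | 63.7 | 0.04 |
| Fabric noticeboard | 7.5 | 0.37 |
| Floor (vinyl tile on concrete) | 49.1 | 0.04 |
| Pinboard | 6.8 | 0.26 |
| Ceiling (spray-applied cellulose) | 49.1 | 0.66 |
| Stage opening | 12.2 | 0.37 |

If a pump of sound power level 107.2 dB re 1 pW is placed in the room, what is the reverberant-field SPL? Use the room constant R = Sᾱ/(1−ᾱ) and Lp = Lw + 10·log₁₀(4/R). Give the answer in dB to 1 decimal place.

95.4 dB

Σ(Sᵢαᵢ) = 63.7·0.04 + 7.5·0.37 + 49.1·0.04 + 6.8·0.26 + 49.1·0.66 + 12.2·0.37 = 45.975; total area S = 188.4 m^2.
ᾱ = 0.2440, so room constant R = A/(1−ᾱ) = 60.813 m^2.
Lp = 107.2 + 10·log₁₀(4/60.813) = 107.2 + (-11.82) = 95.4 dB.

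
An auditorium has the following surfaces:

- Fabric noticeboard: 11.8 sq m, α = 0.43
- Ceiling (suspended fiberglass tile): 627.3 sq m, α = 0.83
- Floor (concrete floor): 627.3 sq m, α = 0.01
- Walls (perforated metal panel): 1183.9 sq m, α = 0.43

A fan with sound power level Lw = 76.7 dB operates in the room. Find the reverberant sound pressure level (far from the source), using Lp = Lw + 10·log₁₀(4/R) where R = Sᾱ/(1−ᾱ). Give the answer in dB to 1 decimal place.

50.1 dB

Σ(Sᵢαᵢ) = 11.8×0.43 + 627.3×0.83 + 627.3×0.01 + 1183.9×0.43 = 1041.083; total area S = 2450.3 sq m.
ᾱ = 1041.083/2450.3 = 0.4249; R = Sᾱ/(1−ᾱ) = 1041.083/(1−0.4249) = 1810.264 sq m.
Lp = 76.7 + 10·log₁₀(4/1810.264) = 76.7 + (-26.56) = 50.1 dB.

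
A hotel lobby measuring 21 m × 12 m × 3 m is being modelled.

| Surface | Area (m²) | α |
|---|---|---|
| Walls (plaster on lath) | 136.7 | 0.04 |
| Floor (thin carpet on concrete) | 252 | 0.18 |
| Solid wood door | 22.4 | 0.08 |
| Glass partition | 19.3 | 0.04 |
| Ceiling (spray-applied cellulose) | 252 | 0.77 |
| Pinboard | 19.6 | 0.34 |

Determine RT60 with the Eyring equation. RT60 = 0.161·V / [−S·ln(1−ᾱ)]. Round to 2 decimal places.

Total surface area S = 136.7 + 252 + 22.4 + 19.3 + 252 + 19.6 = 702.0 m².
Absorption A = 136.7×0.04 + 252×0.18 + 22.4×0.08 + 19.3×0.04 + 252×0.77 + 19.6×0.34 = 254.096 sabins.
ᾱ = 254.096 / 702.0 = 0.3620.
Eyring denominator: −S ln(1−ᾱ) = 315.491.
V = 21 × 12 × 3 = 756 m³.
RT60 = 0.161 × 756 / 315.491 = 0.39 s.

0.39 s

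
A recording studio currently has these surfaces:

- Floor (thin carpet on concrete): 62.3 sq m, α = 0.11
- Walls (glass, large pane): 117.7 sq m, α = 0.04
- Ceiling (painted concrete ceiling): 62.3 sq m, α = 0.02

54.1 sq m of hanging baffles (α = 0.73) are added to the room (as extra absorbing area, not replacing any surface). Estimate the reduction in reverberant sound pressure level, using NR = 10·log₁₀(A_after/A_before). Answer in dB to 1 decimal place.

6.1 dB

Total absorption A_before = 62.3×0.11 + 117.7×0.04 + 62.3×0.02
  = 6.853 + 4.708 + 1.246 = 12.807 sq m sabins.
Added absorption = 54.1 × 0.73 = 39.493 sabins.
New total A_after = 52.300 sabins.
NR = 10·log₁₀(52.300/12.807) = 6.1 dB.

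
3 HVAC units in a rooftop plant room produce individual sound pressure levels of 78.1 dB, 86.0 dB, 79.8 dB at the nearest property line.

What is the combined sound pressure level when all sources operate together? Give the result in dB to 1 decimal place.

Sum in the linear (power) domain: Σ 10^(Lᵢ/10) = 10^(78.1/10) + 10^(86.0/10) + 10^(79.8/10) = 5.582e+08.
L_total = 10·log₁₀(5.582e+08) = 87.5 dB.

87.5 dB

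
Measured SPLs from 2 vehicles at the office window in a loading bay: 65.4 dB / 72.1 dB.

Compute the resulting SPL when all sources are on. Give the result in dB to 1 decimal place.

72.9 dB

Converting to relative power and adding: 10^(65.4/10) + 10^(72.1/10) = 1.969e+07.
L_total = 10·log₁₀(1.969e+07) = 72.9 dB.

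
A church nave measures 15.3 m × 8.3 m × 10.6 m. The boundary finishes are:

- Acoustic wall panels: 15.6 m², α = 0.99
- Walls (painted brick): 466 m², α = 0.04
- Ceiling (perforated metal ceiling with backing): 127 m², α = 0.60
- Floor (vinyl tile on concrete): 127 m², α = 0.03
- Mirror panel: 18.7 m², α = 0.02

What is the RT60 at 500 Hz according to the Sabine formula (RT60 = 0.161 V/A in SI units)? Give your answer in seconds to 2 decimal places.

1.89 seconds

Total absorption A = 15.6·0.99 + 466·0.04 + 127·0.60 + 127·0.03 + 18.7·0.02
  = 15.444 + 18.640 + 76.200 + 3.810 + 0.374 = 114.468 m² sabins.
Room volume: 1346.094 m³.
RT60 = 0.161 · V / A = 0.161 × 1346.094 / 114.468 = 1.89 s.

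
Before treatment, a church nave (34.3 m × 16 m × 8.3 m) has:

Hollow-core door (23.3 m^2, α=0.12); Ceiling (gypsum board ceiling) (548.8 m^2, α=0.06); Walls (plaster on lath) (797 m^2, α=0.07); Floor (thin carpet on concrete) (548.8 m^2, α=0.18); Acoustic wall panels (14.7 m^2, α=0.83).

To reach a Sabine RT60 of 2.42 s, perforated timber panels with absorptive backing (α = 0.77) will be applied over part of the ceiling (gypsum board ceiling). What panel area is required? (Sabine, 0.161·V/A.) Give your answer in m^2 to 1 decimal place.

141.6

Equivalent absorption area: A₁ = 23.3×0.12 + 548.8×0.06 + 797×0.07 + 548.8×0.18 + 14.7×0.83 = 202.499 m^2.
Required A₂ = 0.161·4555.04/2.42 = 303.042 sabins.
Absorption to add: 303.042 − 202.499 = 100.543 sabins.
Net gain per m^2: Δα = 0.77 − 0.06 = 0.71.
Area = ΔA/Δα = 100.543/0.71 = 141.6 m^2.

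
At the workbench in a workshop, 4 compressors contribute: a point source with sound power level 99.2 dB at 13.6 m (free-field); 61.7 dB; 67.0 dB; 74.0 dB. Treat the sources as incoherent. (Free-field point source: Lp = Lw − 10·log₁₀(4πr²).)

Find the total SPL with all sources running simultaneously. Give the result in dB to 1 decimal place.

75.5 dB

Source at 13.6 m: Lp = 99.2 − 10·log₁₀(4π·13.6²) = 99.2 − 10·log₁₀(2324.276) = 65.5 dB.
Sum in the linear (power) domain: Σ 10^(Lᵢ/10) = 10^(65.5/10) + 10^(61.7/10) + 10^(67.0/10) + 10^(74.0/10) = 3.516e+07.
Combined level = 10 log₁₀(3.516e+07) = 75.5 dB.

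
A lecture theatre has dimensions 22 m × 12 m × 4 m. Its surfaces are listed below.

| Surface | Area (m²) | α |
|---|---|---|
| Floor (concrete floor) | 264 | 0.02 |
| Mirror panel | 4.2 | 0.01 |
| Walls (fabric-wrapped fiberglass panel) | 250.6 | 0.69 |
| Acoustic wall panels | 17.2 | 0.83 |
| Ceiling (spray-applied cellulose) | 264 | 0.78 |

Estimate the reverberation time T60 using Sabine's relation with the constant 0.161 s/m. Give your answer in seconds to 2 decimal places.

0.43 s

Equivalent absorption area: A = 264×0.02 + 4.2×0.01 + 250.6×0.69 + 17.2×0.83 + 264×0.78 = 398.432 m².
Room volume: 1056 m³.
T = 0.161 V/A = 0.161·1056/398.432 = 0.43 s.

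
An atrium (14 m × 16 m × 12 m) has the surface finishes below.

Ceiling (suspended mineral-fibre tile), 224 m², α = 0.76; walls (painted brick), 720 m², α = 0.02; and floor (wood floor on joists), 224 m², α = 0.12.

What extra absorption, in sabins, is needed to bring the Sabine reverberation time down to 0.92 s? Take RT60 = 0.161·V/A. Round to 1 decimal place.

Equivalent absorption area: A₁ = 224×0.76 + 720×0.02 + 224×0.12 = 211.520 m².
V = 2688 m³. Required absorption A₂ = 0.161 × 2688 / 0.92 = 470.400 sabins.
Shortfall: 470.400 − 211.520 = 258.9 sabins.

258.9 sabins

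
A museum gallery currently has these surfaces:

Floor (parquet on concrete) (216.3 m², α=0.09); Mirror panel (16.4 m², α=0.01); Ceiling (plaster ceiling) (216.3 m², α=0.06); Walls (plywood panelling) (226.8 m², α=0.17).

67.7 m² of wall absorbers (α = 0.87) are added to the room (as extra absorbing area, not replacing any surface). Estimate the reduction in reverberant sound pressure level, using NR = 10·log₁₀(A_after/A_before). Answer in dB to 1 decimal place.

2.6 dB

Summing Sᵢαᵢ: 19.467 + 0.164 + 12.978 + 38.556 → A_before = 71.165 sabins.
Treatment contributes 67.7·0.87 = 58.899 sabins.
New total A_after = 130.064 sabins.
NR = 10·log₁₀(130.064/71.165) = 2.6 dB.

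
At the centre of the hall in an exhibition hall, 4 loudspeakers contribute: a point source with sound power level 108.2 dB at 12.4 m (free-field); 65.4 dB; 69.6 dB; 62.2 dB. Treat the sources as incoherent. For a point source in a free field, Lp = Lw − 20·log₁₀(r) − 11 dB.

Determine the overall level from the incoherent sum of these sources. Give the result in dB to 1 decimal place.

Source at 12.4 m: Lp = 108.2 − 20·log₁₀(12.4) − 11 = 75.3 dB.
Sum in the linear (power) domain: Σ 10^(Lᵢ/10) = 10^(75.3/10) + 10^(65.4/10) + 10^(69.6/10) + 10^(62.2/10) = 4.813e+07.
Combined level = 10 log₁₀(4.813e+07) = 76.8 dB.

76.8 dB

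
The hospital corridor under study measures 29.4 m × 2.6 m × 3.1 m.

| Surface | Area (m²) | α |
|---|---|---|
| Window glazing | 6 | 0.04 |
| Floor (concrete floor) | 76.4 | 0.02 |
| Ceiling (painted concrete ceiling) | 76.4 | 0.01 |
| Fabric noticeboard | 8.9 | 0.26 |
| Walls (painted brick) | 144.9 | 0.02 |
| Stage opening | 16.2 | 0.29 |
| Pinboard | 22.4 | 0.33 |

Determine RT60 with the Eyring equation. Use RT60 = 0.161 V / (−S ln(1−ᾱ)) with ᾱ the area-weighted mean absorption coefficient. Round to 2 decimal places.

S = Σ Sᵢ = 351.2 m².
Absorption A = 6·0.04 + 76.4·0.02 + 76.4·0.01 + 8.9·0.26 + 144.9·0.02 + 16.2·0.29 + 22.4·0.33 = 19.834 sabins.
Mean coefficient ᾱ = A/S = 0.0565.
−S·ln(1−ᾱ) = −351.2 × ln(1 − 0.0565) = 20.425.
V = 29.4 × 2.6 × 3.1 = 236.964 m³.
T = 0.161·V/[−S·ln(1−ᾱ)] = 0.161·236.964/20.425 = 1.87 s.

1.87 seconds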